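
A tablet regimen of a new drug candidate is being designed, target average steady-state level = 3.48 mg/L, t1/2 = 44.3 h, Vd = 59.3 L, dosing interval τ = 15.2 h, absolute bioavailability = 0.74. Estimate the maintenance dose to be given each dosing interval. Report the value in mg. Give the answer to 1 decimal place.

k = ln2 / t½ = 0.693147 / 44.3 = 0.01565 h⁻¹
CL = k × Vd = 0.01565 × 59.3 = 0.9280 L/h
At steady state, F × (Dose/τ) = Css × CL.
Dose = Css × CL × τ / F = 3.48 × 0.9280 × 15.2 / 0.74 = 66.33 mg

66.3 mg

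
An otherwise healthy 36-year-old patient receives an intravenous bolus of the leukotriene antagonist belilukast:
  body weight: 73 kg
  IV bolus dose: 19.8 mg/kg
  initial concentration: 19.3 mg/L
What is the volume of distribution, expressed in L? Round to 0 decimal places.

Dose = 19.8 × 73 = 1445 mg
Vd = Dose / C₀ = 1445 / 19.3 = 74.87 L

75 L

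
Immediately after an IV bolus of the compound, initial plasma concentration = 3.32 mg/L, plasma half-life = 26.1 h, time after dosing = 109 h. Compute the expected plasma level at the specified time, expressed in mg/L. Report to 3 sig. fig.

0.184 mg/L

k = ln2 / t½ = 0.693147 / 26.1 = 0.02656 h⁻¹
C = C₀ · e^(−k·t) = 3.320 × e^(−0.02656 × 109)
  = 3.320 × 0.05530 = 0.1836 mg/L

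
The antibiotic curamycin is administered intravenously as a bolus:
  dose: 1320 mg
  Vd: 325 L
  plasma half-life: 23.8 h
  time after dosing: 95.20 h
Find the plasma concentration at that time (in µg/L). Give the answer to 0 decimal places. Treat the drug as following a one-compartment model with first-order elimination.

C₀ = Dose / Vd = 1320 / 325 = 4.062 mg/L
k = ln2 / t½ = 0.693147 / 23.8 = 0.02912 h⁻¹
t / t½ = 95.20 / 23.8 = 4 half-lives
C = C₀ × (1/2)^4 = 4.062 × 0.06250 = 0.2539 mg/L
Convert: 0.2539 mg/L × 1000 = 253.9 µg/L

254 µg/L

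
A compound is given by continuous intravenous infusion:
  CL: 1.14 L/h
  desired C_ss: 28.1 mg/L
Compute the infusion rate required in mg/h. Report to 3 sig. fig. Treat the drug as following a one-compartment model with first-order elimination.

32.0 mg/h

At steady state, infusion rate R₀ = Css × CL = 28.1 × 1.140 = 32.03 mg/h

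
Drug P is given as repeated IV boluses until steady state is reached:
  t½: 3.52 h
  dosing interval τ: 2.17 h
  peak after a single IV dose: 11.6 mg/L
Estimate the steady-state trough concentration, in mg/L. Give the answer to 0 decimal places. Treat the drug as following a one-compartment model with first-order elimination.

22 mg/L

k = ln2 / t½ = 0.693147 / 3.52 = 0.1969 h⁻¹
e^(−kτ) = e^(−0.1969 × 2.17) = 0.6523
Accumulation ratio R = 1 / (1 − e^(−kτ)) = 1 / (1 − 0.6523) = 2.876
Steady-state trough = C₀ × R × e^(−kτ) = 11.6 × 2.876 × 0.6523 = 21.76 mg/L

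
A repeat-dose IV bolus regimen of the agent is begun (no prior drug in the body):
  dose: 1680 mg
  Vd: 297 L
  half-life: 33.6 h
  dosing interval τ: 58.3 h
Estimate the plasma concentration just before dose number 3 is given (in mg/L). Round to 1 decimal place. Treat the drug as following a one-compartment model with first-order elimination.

2.2 mg/L

C₀ per dose = Dose / Vd = 1680 / 297 = 5.657 mg/L
k = ln2 / t½ = 0.693147 / 33.6 = 0.02063 h⁻¹
Fraction remaining after one interval: r = e^(−kτ) = e^(−0.02063 × 58.3) = 0.3004
Before dose 3, 2 doses have been given (aged 1τ, 2τ).
C_trough = C₀ × (r + r²) = 5.657 × (0.3004 + 0.09024) = 2.210 mg/L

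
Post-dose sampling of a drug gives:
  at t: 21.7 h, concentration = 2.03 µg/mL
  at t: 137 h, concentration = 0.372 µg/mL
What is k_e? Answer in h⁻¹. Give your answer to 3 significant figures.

0.0147 h⁻¹

k = ln(C₁/C₂) / (t₂ − t₁) = ln(2.03/0.372) / (137 − 21.7)
  = 1.697 / 115.3 = 0.01472 h⁻¹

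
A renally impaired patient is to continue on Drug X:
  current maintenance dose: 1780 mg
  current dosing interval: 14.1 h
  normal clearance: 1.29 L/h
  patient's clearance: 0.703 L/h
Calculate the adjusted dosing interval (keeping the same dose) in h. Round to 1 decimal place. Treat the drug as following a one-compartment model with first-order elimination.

25.9 h

To keep the same average steady-state level, dosing rate must scale with clearance.
CL ratio = 0.703 / 1.29 = 0.5450
New interval (same dose) = 14.1 / 0.5450 = 25.87 h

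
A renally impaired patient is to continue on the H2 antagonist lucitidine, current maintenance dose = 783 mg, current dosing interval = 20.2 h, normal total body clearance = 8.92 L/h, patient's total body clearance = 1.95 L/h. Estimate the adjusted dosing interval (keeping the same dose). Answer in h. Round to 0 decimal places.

To keep the same average steady-state level, dosing rate must scale with clearance.
CL ratio = 1.95 / 8.92 = 0.2186
New interval (same dose) = 20.2 / 0.2186 = 92.41 h

92 h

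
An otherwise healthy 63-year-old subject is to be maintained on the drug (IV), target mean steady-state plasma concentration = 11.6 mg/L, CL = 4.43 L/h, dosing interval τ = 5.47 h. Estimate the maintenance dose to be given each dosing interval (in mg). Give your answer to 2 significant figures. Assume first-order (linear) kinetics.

280 mg

At steady state, Dose/τ = Css × CL.
Dose = Css × CL × τ = 11.6 × 4.430 × 5.47 = 281.1 mg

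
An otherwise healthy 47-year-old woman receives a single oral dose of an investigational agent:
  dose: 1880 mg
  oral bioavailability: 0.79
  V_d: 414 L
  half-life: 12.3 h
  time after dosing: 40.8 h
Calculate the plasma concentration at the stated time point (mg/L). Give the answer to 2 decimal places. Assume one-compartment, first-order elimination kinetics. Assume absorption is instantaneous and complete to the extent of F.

0.36 mg/L

Amount reaching circulation = F × Dose = 0.79 × 1880 = 1485 mg
C₀ = F·Dose / Vd = 1485 / 414 = 3.587 mg/L
k = ln2 / t½ = 0.693147 / 12.3 = 0.05635 h⁻¹
C = C₀ · e^(−k·t) = 3.587 × e^(−0.05635 × 40.8)
  = 3.587 × 0.1004 = 0.3601 mg/L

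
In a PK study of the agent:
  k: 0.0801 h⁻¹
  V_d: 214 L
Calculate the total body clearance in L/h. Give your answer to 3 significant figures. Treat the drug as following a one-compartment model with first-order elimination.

17.1 L/h

CL = k × Vd = 0.0801 × 214 = 17.14 L/h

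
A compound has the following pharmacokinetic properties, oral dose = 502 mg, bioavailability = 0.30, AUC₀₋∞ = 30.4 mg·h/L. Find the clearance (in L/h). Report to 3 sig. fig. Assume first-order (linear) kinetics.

4.95 L/h

CL = F·Dose / AUC = 0.30 × 502 / 30.4 = 4.954 L/h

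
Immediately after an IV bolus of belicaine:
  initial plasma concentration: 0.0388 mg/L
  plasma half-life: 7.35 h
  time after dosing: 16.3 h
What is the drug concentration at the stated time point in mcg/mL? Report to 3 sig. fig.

k = ln2 / t½ = 0.693147 / 7.35 = 0.09431 h⁻¹
C = C₀ · e^(−k·t) = 0.03880 × e^(−0.09431 × 16.3)
  = 0.03880 × 0.2150 = 0.008342 mg/L
(0.008342 mg/L = 0.008342 mcg/mL)

0.00834 mcg/mL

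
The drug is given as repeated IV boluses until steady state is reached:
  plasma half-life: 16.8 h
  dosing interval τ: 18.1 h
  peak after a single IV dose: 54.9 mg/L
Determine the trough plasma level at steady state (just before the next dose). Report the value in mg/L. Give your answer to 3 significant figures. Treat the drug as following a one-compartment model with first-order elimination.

k = ln2 / t½ = 0.693147 / 16.8 = 0.04126 h⁻¹
e^(−kτ) = e^(−0.04126 × 18.1) = 0.4739
Accumulation ratio R = 1 / (1 − e^(−kτ)) = 1 / (1 − 0.4739) = 1.901
Steady-state trough = C₀ × R × e^(−kτ) = 54.9 × 1.901 × 0.4739 = 49.46 mg/L

49.5 mg/L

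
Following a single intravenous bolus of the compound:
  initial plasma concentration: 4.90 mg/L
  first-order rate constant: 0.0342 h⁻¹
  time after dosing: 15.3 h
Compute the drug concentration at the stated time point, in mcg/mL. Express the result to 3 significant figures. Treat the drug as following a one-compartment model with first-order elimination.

2.90 mcg/mL

C = C₀ · e^(−k·t) = 4.900 × e^(−0.03420 × 15.3)
  = 4.900 × 0.5926 = 2.904 mg/L
(2.904 mg/L = 2.904 mcg/mL)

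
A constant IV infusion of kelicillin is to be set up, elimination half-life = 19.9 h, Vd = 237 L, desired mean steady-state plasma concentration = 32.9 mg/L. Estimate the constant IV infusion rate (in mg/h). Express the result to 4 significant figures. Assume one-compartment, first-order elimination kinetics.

k = ln2 / t½ = 0.693147 / 19.9 = 0.03483 h⁻¹
CL = k × Vd = 0.03483 × 237 = 8.255 L/h
At steady state, infusion rate R₀ = Css × CL = 32.9 × 8.255 = 271.6 mg/h

271.6 mg/h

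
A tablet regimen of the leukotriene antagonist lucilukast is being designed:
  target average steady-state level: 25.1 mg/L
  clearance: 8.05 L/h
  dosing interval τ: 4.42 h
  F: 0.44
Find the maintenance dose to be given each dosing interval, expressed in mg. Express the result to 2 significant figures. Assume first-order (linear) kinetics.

At steady state, F × (Dose/τ) = Css × CL.
Dose = Css × CL × τ / F = 25.1 × 8.050 × 4.42 / 0.44 = 2030 mg

2000 mg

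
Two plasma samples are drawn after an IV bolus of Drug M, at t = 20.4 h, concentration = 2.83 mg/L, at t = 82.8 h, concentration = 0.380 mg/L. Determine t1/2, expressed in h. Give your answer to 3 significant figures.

k = ln(C₁/C₂) / (t₂ − t₁) = ln(2.83/0.380) / (82.8 − 20.4)
  = 2.008 / 62.40 = 0.03218 h⁻¹
t½ = ln2 / k = 0.693147 / 0.03218 = 21.54 h

21.5 h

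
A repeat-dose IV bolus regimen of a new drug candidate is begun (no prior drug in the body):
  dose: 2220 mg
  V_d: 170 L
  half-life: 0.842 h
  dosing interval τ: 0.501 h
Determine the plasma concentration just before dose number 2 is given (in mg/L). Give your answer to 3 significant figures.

8.65 mg/L

C₀ per dose = Dose / Vd = 2220 / 170 = 13.06 mg/L
k = ln2 / t½ = 0.693147 / 0.842 = 0.8232 h⁻¹
Fraction remaining after one interval: r = e^(−kτ) = e^(−0.8232 × 0.501) = 0.6620
Before dose 2, 1 dose has been given (aged 1τ).
C_trough = C₀ × r = 13.06 × 0.6620 = 8.646 mg/L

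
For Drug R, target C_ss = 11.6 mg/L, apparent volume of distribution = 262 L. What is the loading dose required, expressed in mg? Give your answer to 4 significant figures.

LD = Css × Vd = 11.6 × 262 = 3039 mg

3039 mg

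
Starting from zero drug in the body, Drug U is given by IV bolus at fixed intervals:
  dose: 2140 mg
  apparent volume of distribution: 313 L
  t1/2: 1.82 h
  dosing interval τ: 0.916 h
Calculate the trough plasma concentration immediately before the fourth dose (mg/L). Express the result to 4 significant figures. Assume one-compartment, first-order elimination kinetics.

10.63 mg/L

C₀ per dose = Dose / Vd = 2140 / 313 = 6.837 mg/L
k = ln2 / t½ = 0.693147 / 1.82 = 0.3809 h⁻¹
Fraction remaining after one interval: r = e^(−kτ) = e^(−0.3809 × 0.916) = 0.7055
Before dose 4, 3 doses have been given (aged 1τ, 2τ, 3τ).
C_trough = C₀ × (r + r² + … + r^3) = C₀ × r(1−r^3)/(1−r)
        = 6.837 × 0.7055 × (1 − 0.3511) / (1 − 0.7055) = 10.63 mg/L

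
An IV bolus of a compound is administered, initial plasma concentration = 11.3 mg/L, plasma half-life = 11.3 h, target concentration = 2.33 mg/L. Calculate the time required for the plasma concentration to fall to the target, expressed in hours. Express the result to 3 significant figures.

k = ln2 / t½ = 0.693147 / 11.3 = 0.06134 h⁻¹
t = ln(C₀ / C) / k = ln(11.30 / 2.33) / 0.06134
  = ln(4.850) / 0.06134 = 1.579 / 0.06134 = 25.74 h

25.7 h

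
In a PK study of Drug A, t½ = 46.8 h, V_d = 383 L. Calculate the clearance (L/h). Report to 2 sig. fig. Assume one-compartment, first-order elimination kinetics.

k = ln2 / t½ = 0.693147 / 46.8 = 0.01481 h⁻¹
CL = k × Vd = 0.01481 × 383 = 5.672 L/h

5.7 L/h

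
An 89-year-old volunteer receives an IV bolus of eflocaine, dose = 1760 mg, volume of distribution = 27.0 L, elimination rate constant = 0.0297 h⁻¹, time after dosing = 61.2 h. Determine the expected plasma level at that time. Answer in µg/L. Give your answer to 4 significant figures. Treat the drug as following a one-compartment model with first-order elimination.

10590 µg/L

C₀ = Dose / Vd = 1760 / 27.0 = 65.19 mg/L
C = C₀ · e^(−k·t) = 65.19 × e^(−0.02970 × 61.2)
  = 65.19 × 0.1624 = 10.59 mg/L
Convert: 10.59 mg/L × 1000 = 10590 µg/L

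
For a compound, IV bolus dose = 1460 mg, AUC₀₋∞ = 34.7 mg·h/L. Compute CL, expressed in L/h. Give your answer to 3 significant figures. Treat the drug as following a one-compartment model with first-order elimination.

42.1 L/h

CL = Dose / AUC = 1460 / 34.7 = 42.07 L/h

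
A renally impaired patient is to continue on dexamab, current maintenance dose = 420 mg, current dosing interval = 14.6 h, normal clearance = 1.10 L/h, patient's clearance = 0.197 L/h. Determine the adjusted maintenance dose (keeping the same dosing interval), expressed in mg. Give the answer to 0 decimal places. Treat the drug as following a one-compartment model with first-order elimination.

75 mg

To keep the same average steady-state level, dosing rate must scale with clearance.
CL ratio = 0.197 / 1.10 = 0.1791
New dose (same interval) = 420 × 0.1791 = 75.22 mg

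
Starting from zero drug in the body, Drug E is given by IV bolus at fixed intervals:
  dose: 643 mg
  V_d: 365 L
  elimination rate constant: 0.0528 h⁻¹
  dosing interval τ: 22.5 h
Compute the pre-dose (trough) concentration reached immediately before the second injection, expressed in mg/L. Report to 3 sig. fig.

0.537 mg/L

C₀ per dose = Dose / Vd = 643 / 365 = 1.762 mg/L
Fraction remaining after one interval: r = e^(−kτ) = e^(−0.05280 × 22.5) = 0.3048
Before dose 2, 1 dose has been given (aged 1τ).
C_trough = C₀ × r = 1.762 × 0.3048 = 0.5371 mg/L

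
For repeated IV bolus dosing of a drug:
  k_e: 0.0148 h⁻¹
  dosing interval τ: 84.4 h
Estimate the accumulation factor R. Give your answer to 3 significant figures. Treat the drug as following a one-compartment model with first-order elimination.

e^(−kτ) = e^(−0.01480 × 84.4) = 0.2868
Accumulation ratio R = 1 / (1 − e^(−kτ)) = 1 / (1 − 0.2868) = 1.402

1.40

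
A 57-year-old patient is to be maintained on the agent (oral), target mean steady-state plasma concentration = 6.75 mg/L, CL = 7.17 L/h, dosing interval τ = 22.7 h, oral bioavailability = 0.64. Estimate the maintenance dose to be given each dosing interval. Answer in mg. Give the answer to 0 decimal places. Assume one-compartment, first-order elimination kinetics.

At steady state, F × (Dose/τ) = Css × CL.
Dose = Css × CL × τ / F = 6.75 × 7.170 × 22.7 / 0.64 = 1717 mg

1717 mg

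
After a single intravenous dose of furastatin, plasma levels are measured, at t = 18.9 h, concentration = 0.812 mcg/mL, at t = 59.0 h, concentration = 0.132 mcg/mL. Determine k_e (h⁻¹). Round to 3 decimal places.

0.045 h⁻¹

k = ln(C₁/C₂) / (t₂ − t₁) = ln(0.812/0.132) / (59.0 − 18.9)
  = 1.817 / 40.10 = 0.04531 h⁻¹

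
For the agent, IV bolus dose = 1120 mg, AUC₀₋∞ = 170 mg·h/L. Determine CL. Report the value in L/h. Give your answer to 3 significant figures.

6.59 L/h

CL = Dose / AUC = 1120 / 170 = 6.588 L/h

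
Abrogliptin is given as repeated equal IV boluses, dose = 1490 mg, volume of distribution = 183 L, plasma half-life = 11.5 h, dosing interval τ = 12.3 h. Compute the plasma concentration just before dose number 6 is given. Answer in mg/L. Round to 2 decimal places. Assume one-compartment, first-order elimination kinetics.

C₀ per dose = Dose / Vd = 1490 / 183 = 8.142 mg/L
k = ln2 / t½ = 0.693147 / 11.5 = 0.06027 h⁻¹
Fraction remaining after one interval: r = e^(−kτ) = e^(−0.06027 × 12.3) = 0.4765
Before dose 6, 5 doses have been given (aged 1τ, 2τ, 3τ, 4τ, 5τ).
C_trough = C₀ × (r + r² + … + r^5) = C₀ × r(1−r^5)/(1−r)
        = 8.142 × 0.4765 × (1 − 0.02456) / (1 − 0.4765) = 7.229 mg/L

7.23 mg/L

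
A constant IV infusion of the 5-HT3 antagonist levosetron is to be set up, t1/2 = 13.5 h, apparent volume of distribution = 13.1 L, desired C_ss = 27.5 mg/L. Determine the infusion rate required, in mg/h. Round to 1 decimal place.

k = ln2 / t½ = 0.693147 / 13.5 = 0.05134 h⁻¹
CL = k × Vd = 0.05134 × 13.1 = 0.6726 L/h
At steady state, infusion rate R₀ = Css × CL = 27.5 × 0.6726 = 18.50 mg/h

18.5 mg/h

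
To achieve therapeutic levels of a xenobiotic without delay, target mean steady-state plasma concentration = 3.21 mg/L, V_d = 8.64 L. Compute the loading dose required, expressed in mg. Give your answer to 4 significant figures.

LD = Css × Vd = 3.21 × 8.64 = 27.73 mg

27.73 mg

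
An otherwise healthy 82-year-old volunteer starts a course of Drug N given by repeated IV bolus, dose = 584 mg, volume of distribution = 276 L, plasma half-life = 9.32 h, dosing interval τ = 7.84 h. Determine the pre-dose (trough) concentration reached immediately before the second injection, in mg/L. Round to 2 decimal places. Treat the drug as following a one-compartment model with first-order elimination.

1.18 mg/L

C₀ per dose = Dose / Vd = 584 / 276 = 2.116 mg/L
k = ln2 / t½ = 0.693147 / 9.32 = 0.07437 h⁻¹
Fraction remaining after one interval: r = e^(−kτ) = e^(−0.07437 × 7.84) = 0.5582
Before dose 2, 1 dose has been given (aged 1τ).
C_trough = C₀ × r = 2.116 × 0.5582 = 1.181 mg/L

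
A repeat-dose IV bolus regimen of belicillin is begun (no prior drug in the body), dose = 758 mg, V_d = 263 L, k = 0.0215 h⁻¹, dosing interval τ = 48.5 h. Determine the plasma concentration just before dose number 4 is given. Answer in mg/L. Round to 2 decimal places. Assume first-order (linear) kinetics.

C₀ per dose = Dose / Vd = 758 / 263 = 2.882 mg/L
Fraction remaining after one interval: r = e^(−kτ) = e^(−0.02150 × 48.5) = 0.3525
Before dose 4, 3 doses have been given (aged 1τ, 2τ, 3τ).
C_trough = C₀ × (r + r² + … + r^3) = C₀ × r(1−r^3)/(1−r)
        = 2.882 × 0.3525 × (1 − 0.04380) / (1 − 0.3525) = 1.500 mg/L

1.50 mg/L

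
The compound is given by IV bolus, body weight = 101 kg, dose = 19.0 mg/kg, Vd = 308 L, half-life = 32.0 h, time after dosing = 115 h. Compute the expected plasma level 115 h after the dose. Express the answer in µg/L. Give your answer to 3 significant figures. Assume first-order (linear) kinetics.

516 µg/L

Total dose = 19.0 × 101 = 1919 mg
C₀ = Dose / Vd = 1919 / 308 = 6.231 mg/L
k = ln2 / t½ = 0.693147 / 32.0 = 0.02166 h⁻¹
C = C₀ · e^(−k·t) = 6.231 × e^(−0.02166 × 115)
  = 6.231 × 0.08284 = 0.5162 mg/L
Convert: 0.5162 mg/L × 1000 = 516.2 µg/L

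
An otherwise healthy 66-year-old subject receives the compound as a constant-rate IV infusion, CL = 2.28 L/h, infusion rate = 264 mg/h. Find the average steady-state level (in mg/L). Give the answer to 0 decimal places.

116 mg/L

At steady state Css = R₀ / CL = 264 / 2.280 = 115.8 mg/L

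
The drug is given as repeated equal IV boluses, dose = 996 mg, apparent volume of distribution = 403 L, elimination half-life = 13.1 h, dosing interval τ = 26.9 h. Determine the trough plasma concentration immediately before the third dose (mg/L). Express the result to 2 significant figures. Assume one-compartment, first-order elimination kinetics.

C₀ per dose = Dose / Vd = 996 / 403 = 2.471 mg/L
k = ln2 / t½ = 0.693147 / 13.1 = 0.05291 h⁻¹
Fraction remaining after one interval: r = e^(−kτ) = e^(−0.05291 × 26.9) = 0.2409
Before dose 3, 2 doses have been given (aged 1τ, 2τ).
C_trough = C₀ × (r + r²) = 2.471 × (0.2409 + 0.05803) = 0.7387 mg/L

0.74 mg/L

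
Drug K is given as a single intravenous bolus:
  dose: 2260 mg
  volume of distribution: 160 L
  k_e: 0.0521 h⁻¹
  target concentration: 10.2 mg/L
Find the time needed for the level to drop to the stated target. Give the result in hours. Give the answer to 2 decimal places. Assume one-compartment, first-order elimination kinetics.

6.25 h

C₀ = Dose / Vd = 2260 / 160 = 14.13 mg/L
t = ln(C₀ / C) / k = ln(14.13 / 10.2) / 0.05210
  = ln(1.385) / 0.05210 = 0.3257 / 0.05210 = 6.251 h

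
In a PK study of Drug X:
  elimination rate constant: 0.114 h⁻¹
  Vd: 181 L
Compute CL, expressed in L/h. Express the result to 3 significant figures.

CL = k × Vd = 0.114 × 181 = 20.63 L/h

20.6 L/h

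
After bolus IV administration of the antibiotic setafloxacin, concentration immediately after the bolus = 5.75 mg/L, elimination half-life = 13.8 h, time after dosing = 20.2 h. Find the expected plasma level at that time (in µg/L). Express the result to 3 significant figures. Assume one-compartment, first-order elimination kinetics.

k = ln2 / t½ = 0.693147 / 13.8 = 0.05023 h⁻¹
C = C₀ · e^(−k·t) = 5.750 × e^(−0.05023 × 20.2)
  = 5.750 × 0.3625 = 2.084 mg/L
Convert: 2.084 mg/L × 1000 = 2084 µg/L

2080 µg/L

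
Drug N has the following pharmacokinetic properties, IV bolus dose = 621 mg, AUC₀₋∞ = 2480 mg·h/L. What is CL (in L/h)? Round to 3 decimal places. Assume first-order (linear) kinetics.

0.250 L/h

CL = Dose / AUC = 621 / 2480 = 0.2504 L/h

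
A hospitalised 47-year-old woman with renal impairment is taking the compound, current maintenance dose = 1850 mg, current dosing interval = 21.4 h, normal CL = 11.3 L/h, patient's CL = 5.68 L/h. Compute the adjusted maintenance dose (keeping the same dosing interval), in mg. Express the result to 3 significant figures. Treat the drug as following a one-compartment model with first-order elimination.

930 mg

To keep the same average steady-state level, dosing rate must scale with clearance.
CL ratio = 5.68 / 11.3 = 0.5027
New dose (same interval) = 1850 × 0.5027 = 930.0 mg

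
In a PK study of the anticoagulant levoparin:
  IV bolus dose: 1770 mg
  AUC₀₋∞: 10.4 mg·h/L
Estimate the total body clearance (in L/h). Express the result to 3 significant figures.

170 L/h

CL = Dose / AUC = 1770 / 10.4 = 170.2 L/h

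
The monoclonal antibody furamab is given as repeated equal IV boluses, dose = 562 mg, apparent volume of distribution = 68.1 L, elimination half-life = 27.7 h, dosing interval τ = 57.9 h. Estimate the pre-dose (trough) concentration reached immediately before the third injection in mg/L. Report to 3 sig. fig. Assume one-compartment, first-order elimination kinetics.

2.39 mg/L

C₀ per dose = Dose / Vd = 562 / 68.1 = 8.253 mg/L
k = ln2 / t½ = 0.693147 / 27.7 = 0.02502 h⁻¹
Fraction remaining after one interval: r = e^(−kτ) = e^(−0.02502 × 57.9) = 0.2349
Before dose 3, 2 doses have been given (aged 1τ, 2τ).
C_trough = C₀ × (r + r²) = 8.253 × (0.2349 + 0.05518) = 2.394 mg/L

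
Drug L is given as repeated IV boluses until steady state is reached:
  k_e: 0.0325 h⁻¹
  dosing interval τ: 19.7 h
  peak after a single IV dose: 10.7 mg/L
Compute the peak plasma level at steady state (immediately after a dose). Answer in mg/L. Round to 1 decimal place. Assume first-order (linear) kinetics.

22.6 mg/L

e^(−kτ) = e^(−0.03250 × 19.7) = 0.5272
Accumulation ratio R = 1 / (1 − e^(−kτ)) = 1 / (1 − 0.5272) = 2.115
Steady-state peak = C₀ × R = 10.7 × 2.115 = 22.63 mg/L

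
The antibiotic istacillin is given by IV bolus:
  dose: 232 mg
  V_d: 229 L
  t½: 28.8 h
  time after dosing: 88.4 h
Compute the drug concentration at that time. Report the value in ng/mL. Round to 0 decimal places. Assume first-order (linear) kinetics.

121 ng/mL

C₀ = Dose / Vd = 232.0 / 229 = 1.013 mg/L
k = ln2 / t½ = 0.693147 / 28.8 = 0.02407 h⁻¹
C = C₀ · e^(−k·t) = 1.013 × e^(−0.02407 × 88.4)
  = 1.013 × 0.1191 = 0.1206 mg/L
Convert: 0.1206 mg/L × 1000 = 120.6 ng/mL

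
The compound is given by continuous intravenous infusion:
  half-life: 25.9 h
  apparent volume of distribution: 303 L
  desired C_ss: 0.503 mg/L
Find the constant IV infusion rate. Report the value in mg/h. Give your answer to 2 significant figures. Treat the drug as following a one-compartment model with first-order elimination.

4.1 mg/h

k = ln2 / t½ = 0.693147 / 25.9 = 0.02676 h⁻¹
CL = k × Vd = 0.02676 × 303 = 8.108 L/h
At steady state, infusion rate R₀ = Css × CL = 0.503 × 8.108 = 4.078 mg/h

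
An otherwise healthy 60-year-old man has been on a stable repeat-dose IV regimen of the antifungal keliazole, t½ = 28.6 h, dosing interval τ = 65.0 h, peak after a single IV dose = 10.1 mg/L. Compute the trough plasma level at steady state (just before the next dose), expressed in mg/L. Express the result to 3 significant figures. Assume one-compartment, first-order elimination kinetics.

k = ln2 / t½ = 0.693147 / 28.6 = 0.02424 h⁻¹
e^(−kτ) = e^(−0.02424 × 65.0) = 0.2069
Accumulation ratio R = 1 / (1 − e^(−kτ)) = 1 / (1 − 0.2069) = 1.261
Steady-state trough = C₀ × R × e^(−kτ) = 10.1 × 1.261 × 0.2069 = 2.635 mg/L

2.64 mg/L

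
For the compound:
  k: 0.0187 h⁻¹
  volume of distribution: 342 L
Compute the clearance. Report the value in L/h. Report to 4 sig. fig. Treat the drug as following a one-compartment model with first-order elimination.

6.395 L/h

CL = k × Vd = 0.0187 × 342 = 6.395 L/h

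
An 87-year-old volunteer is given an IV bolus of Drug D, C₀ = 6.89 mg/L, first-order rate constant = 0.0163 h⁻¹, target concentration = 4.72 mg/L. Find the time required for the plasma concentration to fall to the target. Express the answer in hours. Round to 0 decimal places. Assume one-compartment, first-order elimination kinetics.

t = ln(C₀ / C) / k = ln(6.890 / 4.72) / 0.01630
  = ln(1.460) / 0.01630 = 0.3784 / 0.01630 = 23.21 h

23 h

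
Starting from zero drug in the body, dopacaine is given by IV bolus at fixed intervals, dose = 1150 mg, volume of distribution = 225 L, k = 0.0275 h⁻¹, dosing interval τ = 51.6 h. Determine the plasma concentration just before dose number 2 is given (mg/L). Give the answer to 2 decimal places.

C₀ per dose = Dose / Vd = 1150 / 225 = 5.111 mg/L
Fraction remaining after one interval: r = e^(−kτ) = e^(−0.02750 × 51.6) = 0.2420
Before dose 2, 1 dose has been given (aged 1τ).
C_trough = C₀ × r = 5.111 × 0.2420 = 1.237 mg/L

1.24 mg/L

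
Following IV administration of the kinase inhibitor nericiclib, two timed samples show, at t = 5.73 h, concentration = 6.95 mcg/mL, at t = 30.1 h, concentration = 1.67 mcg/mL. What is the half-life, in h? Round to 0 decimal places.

12 h

k = ln(C₁/C₂) / (t₂ − t₁) = ln(6.95/1.67) / (30.1 − 5.73)
  = 1.426 / 24.37 = 0.05851 h⁻¹
t½ = ln2 / k = 0.693147 / 0.05851 = 11.85 h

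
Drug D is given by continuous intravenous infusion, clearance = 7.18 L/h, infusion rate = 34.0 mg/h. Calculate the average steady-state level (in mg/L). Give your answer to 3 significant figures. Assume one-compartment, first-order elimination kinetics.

4.74 mg/L

At steady state Css = R₀ / CL = 34.0 / 7.180 = 4.735 mg/L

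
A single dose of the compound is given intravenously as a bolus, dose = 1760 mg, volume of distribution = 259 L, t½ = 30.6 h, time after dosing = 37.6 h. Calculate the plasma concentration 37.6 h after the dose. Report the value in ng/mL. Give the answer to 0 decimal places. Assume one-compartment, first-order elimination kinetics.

2899 ng/mL

C₀ = Dose / Vd = 1760 / 259 = 6.795 mg/L
k = ln2 / t½ = 0.693147 / 30.6 = 0.02265 h⁻¹
C = C₀ · e^(−k·t) = 6.795 × e^(−0.02265 × 37.6)
  = 6.795 × 0.4267 = 2.899 mg/L
Convert: 2.899 mg/L × 1000 = 2899 ng/mL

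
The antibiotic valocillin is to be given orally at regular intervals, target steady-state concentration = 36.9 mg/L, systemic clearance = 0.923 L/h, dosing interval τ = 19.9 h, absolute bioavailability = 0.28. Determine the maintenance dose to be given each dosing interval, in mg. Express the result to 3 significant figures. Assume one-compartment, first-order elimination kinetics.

2420 mg

At steady state, F × (Dose/τ) = Css × CL.
Dose = Css × CL × τ / F = 36.9 × 0.9230 × 19.9 / 0.28 = 2421 mg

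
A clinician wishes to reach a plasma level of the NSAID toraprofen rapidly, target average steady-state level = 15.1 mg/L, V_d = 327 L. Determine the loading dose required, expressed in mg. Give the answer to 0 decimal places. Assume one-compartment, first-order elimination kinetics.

4938 mg

LD = Css × Vd = 15.1 × 327 = 4938 mg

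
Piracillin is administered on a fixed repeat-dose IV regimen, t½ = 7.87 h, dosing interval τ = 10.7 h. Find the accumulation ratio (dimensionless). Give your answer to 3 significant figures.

k = ln2 / t½ = 0.693147 / 7.87 = 0.08807 h⁻¹
e^(−kτ) = e^(−0.08807 × 10.7) = 0.3897
Accumulation ratio R = 1 / (1 − e^(−kτ)) = 1 / (1 − 0.3897) = 1.639

1.64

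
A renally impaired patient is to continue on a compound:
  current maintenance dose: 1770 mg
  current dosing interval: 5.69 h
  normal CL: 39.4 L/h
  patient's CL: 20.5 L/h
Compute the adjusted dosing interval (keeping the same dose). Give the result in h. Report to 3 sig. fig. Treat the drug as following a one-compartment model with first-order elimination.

To keep the same average steady-state level, dosing rate must scale with clearance.
CL ratio = 20.5 / 39.4 = 0.5203
New interval (same dose) = 5.69 / 0.5203 = 10.94 h

10.9 h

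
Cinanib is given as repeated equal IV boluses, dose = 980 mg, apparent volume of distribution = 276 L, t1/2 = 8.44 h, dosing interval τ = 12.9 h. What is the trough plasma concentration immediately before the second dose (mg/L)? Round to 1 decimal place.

1.2 mg/L

C₀ per dose = Dose / Vd = 980 / 276 = 3.551 mg/L
k = ln2 / t½ = 0.693147 / 8.44 = 0.08213 h⁻¹
Fraction remaining after one interval: r = e^(−kτ) = e^(−0.08213 × 12.9) = 0.3466
Before dose 2, 1 dose has been given (aged 1τ).
C_trough = C₀ × r = 3.551 × 0.3466 = 1.231 mg/L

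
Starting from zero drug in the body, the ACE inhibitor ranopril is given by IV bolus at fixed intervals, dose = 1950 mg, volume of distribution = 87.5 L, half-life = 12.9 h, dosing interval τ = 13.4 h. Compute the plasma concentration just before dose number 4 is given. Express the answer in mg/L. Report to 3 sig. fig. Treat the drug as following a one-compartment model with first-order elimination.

18.7 mg/L

C₀ per dose = Dose / Vd = 1950 / 87.5 = 22.29 mg/L
k = ln2 / t½ = 0.693147 / 12.9 = 0.05373 h⁻¹
Fraction remaining after one interval: r = e^(−kτ) = e^(−0.05373 × 13.4) = 0.4868
Before dose 4, 3 doses have been given (aged 1τ, 2τ, 3τ).
C_trough = C₀ × (r + r² + … + r^3) = C₀ × r(1−r^3)/(1−r)
        = 22.29 × 0.4868 × (1 − 0.1154) / (1 − 0.4868) = 18.70 mg/L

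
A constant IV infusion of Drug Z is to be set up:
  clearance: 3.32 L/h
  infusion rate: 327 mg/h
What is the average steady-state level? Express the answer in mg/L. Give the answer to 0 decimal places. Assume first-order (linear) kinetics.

98 mg/L

At steady state Css = R₀ / CL = 327 / 3.320 = 98.49 mg/L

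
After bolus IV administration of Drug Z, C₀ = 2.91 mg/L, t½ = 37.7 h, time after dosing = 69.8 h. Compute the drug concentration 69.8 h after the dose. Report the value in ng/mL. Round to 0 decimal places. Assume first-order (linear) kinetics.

806 ng/mL

k = ln2 / t½ = 0.693147 / 37.7 = 0.01839 h⁻¹
C = C₀ · e^(−k·t) = 2.910 × e^(−0.01839 × 69.8)
  = 2.910 × 0.2770 = 0.8061 mg/L
Convert: 0.8061 mg/L × 1000 = 806.1 ng/mL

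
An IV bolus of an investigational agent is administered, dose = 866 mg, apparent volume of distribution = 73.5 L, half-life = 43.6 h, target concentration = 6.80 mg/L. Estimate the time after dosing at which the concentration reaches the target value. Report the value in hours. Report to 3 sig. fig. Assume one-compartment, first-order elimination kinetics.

34.6 h

C₀ = Dose / Vd = 866.0 / 73.5 = 11.78 mg/L
k = ln2 / t½ = 0.693147 / 43.6 = 0.01590 h⁻¹
t = ln(C₀ / C) / k = ln(11.78 / 6.80) / 0.01590
  = ln(1.732) / 0.01590 = 0.5493 / 0.01590 = 34.55 h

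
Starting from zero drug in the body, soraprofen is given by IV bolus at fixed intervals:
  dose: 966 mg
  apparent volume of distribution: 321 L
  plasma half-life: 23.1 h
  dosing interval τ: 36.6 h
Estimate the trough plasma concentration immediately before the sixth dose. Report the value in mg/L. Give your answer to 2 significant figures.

C₀ per dose = Dose / Vd = 966 / 321 = 3.009 mg/L
k = ln2 / t½ = 0.693147 / 23.1 = 0.03001 h⁻¹
Fraction remaining after one interval: r = e^(−kτ) = e^(−0.03001 × 36.6) = 0.3334
Before dose 6, 5 doses have been given (aged 1τ, 2τ, 3τ, 4τ, 5τ).
C_trough = C₀ × (r + r² + … + r^5) = C₀ × r(1−r^5)/(1−r)
        = 3.009 × 0.3334 × (1 − 0.004119) / (1 − 0.3334) = 1.499 mg/L

1.5 mg/L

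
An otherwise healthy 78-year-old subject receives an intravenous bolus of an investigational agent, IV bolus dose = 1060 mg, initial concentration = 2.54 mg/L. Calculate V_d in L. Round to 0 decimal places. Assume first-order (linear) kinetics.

Vd = Dose / C₀ = 1060 / 2.54 = 417.3 L

417 L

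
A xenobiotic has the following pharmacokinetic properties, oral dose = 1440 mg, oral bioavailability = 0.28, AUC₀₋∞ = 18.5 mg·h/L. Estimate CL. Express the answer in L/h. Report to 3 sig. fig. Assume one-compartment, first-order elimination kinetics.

CL = F·Dose / AUC = 0.28 × 1440 / 18.5 = 21.79 L/h

21.8 L/h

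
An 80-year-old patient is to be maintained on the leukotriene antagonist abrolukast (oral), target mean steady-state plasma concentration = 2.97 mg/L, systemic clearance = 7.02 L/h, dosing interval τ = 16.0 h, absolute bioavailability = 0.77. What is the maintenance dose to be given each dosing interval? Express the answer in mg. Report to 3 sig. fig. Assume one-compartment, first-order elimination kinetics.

433 mg

At steady state, F × (Dose/τ) = Css × CL.
Dose = Css × CL × τ / F = 2.97 × 7.020 × 16.0 / 0.77 = 433.2 mg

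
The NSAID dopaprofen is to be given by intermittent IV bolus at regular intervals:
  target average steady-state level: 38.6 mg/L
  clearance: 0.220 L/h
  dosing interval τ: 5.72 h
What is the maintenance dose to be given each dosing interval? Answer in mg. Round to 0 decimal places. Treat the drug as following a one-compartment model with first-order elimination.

49 mg

At steady state, Dose/τ = Css × CL.
Dose = Css × CL × τ = 38.6 × 0.2200 × 5.72 = 48.57 mg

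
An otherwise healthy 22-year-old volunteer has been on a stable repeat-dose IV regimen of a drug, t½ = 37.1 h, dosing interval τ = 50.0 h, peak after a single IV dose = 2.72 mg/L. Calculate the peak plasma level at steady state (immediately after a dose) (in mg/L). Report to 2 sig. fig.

4.5 mg/L

k = ln2 / t½ = 0.693147 / 37.1 = 0.01868 h⁻¹
e^(−kτ) = e^(−0.01868 × 50.0) = 0.3930
Accumulation ratio R = 1 / (1 − e^(−kτ)) = 1 / (1 − 0.3930) = 1.647
Steady-state peak = C₀ × R = 2.72 × 1.647 = 4.480 mg/L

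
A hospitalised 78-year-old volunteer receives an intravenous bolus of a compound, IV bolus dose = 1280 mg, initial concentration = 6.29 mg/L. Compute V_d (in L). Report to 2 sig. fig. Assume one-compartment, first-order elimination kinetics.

200 L

Vd = Dose / C₀ = 1280 / 6.29 = 203.5 L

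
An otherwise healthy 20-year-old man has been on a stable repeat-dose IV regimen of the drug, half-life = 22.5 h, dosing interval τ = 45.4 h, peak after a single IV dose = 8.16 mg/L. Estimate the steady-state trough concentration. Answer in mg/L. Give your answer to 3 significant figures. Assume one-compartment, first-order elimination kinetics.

2.68 mg/L

k = ln2 / t½ = 0.693147 / 22.5 = 0.03081 h⁻¹
e^(−kτ) = e^(−0.03081 × 45.4) = 0.2469
Accumulation ratio R = 1 / (1 − e^(−kτ)) = 1 / (1 − 0.2469) = 1.328
Steady-state trough = C₀ × R × e^(−kτ) = 8.16 × 1.328 × 0.2469 = 2.676 mg/L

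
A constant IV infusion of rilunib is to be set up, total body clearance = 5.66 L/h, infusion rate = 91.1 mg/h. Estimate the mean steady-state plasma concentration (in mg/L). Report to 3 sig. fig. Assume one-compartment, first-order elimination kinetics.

16.1 mg/L

At steady state Css = R₀ / CL = 91.1 / 5.660 = 16.10 mg/L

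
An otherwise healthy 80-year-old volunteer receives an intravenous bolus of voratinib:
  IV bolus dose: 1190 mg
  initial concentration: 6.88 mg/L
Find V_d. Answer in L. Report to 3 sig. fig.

Vd = Dose / C₀ = 1190 / 6.88 = 173.0 L

173 L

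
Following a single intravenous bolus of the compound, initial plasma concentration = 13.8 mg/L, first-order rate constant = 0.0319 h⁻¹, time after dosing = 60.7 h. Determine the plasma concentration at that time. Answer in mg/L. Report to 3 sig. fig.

C = C₀ · e^(−k·t) = 13.80 × e^(−0.03190 × 60.7)
  = 13.80 × 0.1442 = 1.990 mg/L

1.99 mg/L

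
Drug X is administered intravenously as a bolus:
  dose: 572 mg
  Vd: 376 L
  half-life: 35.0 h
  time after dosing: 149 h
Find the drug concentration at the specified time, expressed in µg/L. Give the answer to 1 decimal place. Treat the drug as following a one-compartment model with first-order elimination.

C₀ = Dose / Vd = 572.0 / 376 = 1.521 mg/L
k = ln2 / t½ = 0.693147 / 35.0 = 0.01980 h⁻¹
C = C₀ · e^(−k·t) = 1.521 × e^(−0.01980 × 149)
  = 1.521 × 0.05233 = 0.07959 mg/L
Convert: 0.07959 mg/L × 1000 = 79.59 µg/L

79.6 µg/L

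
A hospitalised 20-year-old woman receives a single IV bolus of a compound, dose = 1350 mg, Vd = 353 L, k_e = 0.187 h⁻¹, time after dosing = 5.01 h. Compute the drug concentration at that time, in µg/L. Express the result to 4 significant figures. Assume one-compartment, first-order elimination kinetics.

1499 µg/L

C₀ = Dose / Vd = 1350 / 353 = 3.824 mg/L
C = C₀ · e^(−k·t) = 3.824 × e^(−0.1870 × 5.01)
  = 3.824 × 0.3919 = 1.499 mg/L
Convert: 1.499 mg/L × 1000 = 1499 µg/L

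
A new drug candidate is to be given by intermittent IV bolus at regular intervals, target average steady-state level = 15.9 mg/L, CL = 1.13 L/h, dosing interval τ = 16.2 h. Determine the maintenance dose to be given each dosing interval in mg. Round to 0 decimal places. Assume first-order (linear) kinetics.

At steady state, Dose/τ = Css × CL.
Dose = Css × CL × τ = 15.9 × 1.130 × 16.2 = 291.1 mg

291 mg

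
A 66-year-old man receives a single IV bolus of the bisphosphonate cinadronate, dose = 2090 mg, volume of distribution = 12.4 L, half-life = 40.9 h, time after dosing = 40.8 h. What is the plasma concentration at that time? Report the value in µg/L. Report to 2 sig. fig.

C₀ = Dose / Vd = 2090 / 12.4 = 168.5 mg/L
k = ln2 / t½ = 0.693147 / 40.9 = 0.01695 h⁻¹
C = C₀ · e^(−k·t) = 168.5 × e^(−0.01695 × 40.8)
  = 168.5 × 0.5008 = 84.38 mg/L
Convert: 84.38 mg/L × 1000 = 84380 µg/L

84000 µg/L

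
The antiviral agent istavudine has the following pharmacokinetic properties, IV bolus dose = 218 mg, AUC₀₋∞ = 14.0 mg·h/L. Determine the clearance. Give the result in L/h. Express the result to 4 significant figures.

15.57 L/h

CL = Dose / AUC = 218 / 14.0 = 15.57 L/h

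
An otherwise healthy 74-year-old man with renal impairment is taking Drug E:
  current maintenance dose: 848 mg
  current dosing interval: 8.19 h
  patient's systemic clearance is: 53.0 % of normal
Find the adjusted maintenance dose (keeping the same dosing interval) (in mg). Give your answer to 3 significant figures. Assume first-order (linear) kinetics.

To keep the same average steady-state level, dosing rate must scale with clearance.
CL ratio = 53.0 / 100 = 0.5300
New dose (same interval) = 848 × 0.5300 = 449.4 mg

449 mg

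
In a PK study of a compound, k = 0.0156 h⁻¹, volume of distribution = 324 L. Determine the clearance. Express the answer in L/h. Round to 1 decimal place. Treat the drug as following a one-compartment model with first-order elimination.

5.1 L/h

CL = k × Vd = 0.0156 × 324 = 5.054 L/h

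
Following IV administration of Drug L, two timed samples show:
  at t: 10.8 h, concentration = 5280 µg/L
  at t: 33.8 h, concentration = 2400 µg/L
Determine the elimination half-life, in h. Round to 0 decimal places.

k = ln(C₁/C₂) / (t₂ − t₁) = ln(5280/2400) / (33.8 − 10.8)
  = 0.7885 / 23.00 = 0.03428 h⁻¹
t½ = ln2 / k = 0.693147 / 0.03428 = 20.22 h

20 h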